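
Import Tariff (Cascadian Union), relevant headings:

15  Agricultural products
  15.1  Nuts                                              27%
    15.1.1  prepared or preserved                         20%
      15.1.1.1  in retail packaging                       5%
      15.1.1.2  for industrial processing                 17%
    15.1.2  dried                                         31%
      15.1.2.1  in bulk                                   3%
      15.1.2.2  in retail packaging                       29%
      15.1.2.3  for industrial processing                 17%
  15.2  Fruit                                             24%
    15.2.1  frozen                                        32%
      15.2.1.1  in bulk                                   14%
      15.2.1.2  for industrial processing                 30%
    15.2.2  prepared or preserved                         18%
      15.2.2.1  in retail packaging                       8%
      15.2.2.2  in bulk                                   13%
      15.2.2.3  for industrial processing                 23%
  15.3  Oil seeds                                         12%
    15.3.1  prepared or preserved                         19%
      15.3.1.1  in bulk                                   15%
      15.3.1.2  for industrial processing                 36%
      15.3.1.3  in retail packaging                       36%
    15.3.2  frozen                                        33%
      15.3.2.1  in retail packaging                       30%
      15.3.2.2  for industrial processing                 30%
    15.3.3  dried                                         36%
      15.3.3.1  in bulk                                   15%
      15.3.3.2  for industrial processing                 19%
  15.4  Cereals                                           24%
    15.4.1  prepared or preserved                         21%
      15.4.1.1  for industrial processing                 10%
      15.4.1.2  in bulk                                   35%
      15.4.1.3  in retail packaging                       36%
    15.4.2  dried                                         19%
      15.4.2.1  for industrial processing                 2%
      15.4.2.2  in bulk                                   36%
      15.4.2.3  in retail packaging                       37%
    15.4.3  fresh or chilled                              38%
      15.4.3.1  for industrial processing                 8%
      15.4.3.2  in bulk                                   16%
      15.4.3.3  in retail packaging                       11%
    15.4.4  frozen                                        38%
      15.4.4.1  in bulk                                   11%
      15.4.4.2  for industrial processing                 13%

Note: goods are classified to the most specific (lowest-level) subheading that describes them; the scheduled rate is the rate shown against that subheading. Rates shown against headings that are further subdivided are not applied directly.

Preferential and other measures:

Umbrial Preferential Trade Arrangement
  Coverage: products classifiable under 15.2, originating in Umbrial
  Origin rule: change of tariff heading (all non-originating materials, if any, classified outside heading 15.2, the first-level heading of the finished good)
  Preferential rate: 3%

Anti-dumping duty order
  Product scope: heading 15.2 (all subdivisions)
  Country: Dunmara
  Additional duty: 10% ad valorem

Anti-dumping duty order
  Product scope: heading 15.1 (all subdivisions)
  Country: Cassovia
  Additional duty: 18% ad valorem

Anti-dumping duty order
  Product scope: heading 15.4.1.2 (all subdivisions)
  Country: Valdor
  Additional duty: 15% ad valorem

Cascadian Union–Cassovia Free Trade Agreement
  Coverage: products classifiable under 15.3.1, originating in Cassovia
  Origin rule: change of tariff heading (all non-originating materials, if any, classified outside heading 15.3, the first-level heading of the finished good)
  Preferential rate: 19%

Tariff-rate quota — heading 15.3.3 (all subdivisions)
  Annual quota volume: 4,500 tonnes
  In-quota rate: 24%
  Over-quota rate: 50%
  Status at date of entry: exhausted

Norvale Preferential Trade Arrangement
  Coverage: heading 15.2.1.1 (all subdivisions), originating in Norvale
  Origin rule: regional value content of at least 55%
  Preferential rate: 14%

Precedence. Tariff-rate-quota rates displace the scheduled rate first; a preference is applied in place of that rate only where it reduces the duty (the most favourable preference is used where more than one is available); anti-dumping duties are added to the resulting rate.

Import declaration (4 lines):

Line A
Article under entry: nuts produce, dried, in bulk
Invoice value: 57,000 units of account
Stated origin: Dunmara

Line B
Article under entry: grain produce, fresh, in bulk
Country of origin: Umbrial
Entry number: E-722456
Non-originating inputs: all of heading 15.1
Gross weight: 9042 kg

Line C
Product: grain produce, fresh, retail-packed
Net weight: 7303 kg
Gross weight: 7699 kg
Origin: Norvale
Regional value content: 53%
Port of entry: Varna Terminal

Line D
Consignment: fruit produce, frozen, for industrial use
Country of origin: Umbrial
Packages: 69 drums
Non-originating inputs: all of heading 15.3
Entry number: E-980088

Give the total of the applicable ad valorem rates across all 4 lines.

33%

Line A: nuts → 15.1; dried → 15.1.2; in bulk → 15.1.2.1. Scheduled 3%. No special measure applies. → 3%.
Line B: grain → 15.4; fresh → 15.4.3; in bulk → 15.4.3.2. Scheduled 16%. Umbrial agreement on 15.2: 15.4.3.2 not covered. → 16%.
Line C: grain → 15.4; fresh → 15.4.3; retail-packed → 15.4.3.3. Scheduled 11%. Norvale agreement on 15.2.1.1: 15.4.3.3 not covered. → 11%.
Line D: fruit → 15.2; frozen → 15.2.1; for industrial use → 15.2.1.2. Scheduled 30%. Umbrial agreement on 15.2: CTH met → 3% available; preferential 3%. → 3%.
Sum: 3% + 16% + 11% + 3% = 33%.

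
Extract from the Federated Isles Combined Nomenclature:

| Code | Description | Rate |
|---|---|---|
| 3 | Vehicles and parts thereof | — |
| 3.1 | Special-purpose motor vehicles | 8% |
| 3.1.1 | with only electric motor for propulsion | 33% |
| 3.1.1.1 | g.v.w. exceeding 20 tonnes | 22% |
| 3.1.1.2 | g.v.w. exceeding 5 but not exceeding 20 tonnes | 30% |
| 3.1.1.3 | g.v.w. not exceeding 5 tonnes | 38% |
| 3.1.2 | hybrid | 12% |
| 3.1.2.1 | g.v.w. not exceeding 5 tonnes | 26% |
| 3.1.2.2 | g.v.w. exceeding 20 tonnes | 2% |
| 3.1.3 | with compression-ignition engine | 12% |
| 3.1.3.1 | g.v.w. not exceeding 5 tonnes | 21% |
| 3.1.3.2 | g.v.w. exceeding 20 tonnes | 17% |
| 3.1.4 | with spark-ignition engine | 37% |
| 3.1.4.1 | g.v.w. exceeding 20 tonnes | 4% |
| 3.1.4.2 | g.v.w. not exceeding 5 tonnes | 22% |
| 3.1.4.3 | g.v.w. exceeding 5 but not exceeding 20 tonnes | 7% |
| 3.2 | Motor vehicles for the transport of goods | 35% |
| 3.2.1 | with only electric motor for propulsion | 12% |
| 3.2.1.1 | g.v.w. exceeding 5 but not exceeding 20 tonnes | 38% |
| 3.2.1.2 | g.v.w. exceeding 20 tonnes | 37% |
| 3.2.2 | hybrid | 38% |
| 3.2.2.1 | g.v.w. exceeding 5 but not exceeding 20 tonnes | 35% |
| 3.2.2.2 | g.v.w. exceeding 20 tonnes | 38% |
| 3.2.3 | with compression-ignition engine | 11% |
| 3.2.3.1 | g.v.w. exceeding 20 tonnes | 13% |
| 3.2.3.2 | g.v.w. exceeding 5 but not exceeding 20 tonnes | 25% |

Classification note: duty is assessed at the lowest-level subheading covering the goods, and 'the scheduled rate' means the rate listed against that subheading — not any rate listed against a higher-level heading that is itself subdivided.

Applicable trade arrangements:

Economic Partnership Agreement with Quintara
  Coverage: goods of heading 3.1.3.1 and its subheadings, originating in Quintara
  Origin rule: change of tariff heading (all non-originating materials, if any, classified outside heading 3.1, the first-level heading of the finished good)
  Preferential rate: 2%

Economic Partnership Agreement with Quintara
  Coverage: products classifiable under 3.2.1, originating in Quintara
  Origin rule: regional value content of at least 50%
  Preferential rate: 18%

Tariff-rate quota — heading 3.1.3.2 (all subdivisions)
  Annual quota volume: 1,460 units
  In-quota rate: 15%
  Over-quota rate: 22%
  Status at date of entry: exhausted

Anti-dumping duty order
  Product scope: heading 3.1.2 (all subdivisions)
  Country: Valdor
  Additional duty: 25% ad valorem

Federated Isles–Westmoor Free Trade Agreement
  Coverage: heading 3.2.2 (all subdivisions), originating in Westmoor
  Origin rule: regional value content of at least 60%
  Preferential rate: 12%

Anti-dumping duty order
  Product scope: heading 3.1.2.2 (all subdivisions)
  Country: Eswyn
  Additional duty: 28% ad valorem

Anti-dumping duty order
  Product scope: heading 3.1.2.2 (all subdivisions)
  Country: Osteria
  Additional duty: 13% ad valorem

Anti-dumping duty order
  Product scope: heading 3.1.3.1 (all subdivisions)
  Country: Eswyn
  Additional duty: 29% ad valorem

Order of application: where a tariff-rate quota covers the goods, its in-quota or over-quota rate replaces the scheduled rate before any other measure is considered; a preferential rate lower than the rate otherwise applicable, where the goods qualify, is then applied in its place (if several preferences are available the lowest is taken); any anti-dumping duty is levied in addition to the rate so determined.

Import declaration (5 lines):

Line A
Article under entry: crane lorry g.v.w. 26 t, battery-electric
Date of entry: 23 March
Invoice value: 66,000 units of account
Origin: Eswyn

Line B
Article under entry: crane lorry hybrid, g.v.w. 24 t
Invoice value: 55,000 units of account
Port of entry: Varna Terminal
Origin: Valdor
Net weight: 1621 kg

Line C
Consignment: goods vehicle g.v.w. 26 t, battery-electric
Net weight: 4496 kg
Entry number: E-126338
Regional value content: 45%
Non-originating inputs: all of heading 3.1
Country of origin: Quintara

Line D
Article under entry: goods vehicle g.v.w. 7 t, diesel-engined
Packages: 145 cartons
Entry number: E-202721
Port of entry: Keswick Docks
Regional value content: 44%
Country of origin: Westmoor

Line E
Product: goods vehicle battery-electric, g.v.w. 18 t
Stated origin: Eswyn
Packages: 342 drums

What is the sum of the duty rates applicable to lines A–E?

149%

Line A: crane lorry → 3.1; battery-electric → 3.1.1; g.v.w. 26 t → 3.1.1.1. Scheduled 22%. No special measure applies. → 22%.
Line B: crane lorry → 3.1; hybrid → 3.1.2; g.v.w. 24 t → 3.1.2.2. Scheduled 2%. anti-dumping (Valdor, 3.1.2): +25%; total 2% + 25% = 27%. → 27%.
Line C: goods vehicle → 3.2; battery-electric → 3.2.1; g.v.w. 26 t → 3.2.1.2. Scheduled 37%. Quintara agreement on 3.1.3.1: 3.2.1.2 not covered; Quintara agreement on 3.2.1: RVC < 50%. → 37%.
Line D: goods vehicle → 3.2; diesel-engined → 3.2.3; g.v.w. 7 t → 3.2.3.2. Scheduled 25%. Westmoor agreement on 3.2.2: 3.2.3.2 not covered. → 25%.
Line E: goods vehicle → 3.2; battery-electric → 3.2.1; g.v.w. 18 t → 3.2.1.1. Scheduled 38%. No special measure applies. → 38%.
Sum: 22% + 27% + 37% + 25% + 38% = 149%.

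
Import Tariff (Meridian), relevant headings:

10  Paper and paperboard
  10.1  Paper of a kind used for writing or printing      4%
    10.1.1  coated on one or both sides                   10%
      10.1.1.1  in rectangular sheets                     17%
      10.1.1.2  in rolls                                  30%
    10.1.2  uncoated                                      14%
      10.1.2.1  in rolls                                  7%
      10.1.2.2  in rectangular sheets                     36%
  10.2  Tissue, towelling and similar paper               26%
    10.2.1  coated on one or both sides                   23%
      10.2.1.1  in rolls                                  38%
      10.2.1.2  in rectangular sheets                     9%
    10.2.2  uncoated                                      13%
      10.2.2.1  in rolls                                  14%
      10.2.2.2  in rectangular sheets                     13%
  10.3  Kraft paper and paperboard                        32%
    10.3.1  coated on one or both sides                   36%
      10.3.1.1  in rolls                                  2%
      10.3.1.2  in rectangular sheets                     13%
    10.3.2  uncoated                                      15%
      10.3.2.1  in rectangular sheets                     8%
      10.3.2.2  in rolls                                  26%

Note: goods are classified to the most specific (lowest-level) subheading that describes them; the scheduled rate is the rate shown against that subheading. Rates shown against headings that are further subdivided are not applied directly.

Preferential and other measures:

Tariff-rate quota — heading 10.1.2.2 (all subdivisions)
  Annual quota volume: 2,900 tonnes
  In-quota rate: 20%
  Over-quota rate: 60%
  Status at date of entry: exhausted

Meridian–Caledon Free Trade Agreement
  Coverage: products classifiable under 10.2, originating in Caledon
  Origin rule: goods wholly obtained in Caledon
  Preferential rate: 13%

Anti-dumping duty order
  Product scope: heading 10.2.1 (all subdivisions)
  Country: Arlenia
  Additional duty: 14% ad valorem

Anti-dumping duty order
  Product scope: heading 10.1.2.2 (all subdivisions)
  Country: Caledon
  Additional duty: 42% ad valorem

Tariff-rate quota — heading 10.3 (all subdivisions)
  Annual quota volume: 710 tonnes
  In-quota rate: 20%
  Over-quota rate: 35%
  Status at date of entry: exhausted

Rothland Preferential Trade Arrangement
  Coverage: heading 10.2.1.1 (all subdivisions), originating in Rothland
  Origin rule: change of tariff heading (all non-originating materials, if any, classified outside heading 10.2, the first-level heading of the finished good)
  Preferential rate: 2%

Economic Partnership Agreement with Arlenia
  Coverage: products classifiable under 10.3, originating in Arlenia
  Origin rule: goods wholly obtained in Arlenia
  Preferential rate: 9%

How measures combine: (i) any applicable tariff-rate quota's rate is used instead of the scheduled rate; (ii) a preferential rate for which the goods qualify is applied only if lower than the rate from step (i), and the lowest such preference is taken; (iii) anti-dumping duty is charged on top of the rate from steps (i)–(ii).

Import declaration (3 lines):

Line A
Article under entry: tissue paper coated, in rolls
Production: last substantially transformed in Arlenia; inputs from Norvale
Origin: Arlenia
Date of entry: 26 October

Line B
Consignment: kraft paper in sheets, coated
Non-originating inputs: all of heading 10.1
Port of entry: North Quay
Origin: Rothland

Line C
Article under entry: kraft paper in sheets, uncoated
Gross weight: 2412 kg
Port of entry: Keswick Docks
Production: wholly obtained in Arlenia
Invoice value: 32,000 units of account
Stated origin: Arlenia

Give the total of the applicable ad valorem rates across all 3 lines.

96%

Line A: tissue paper → 10.2; coated → 10.2.1; in rolls → 10.2.1.1. Scheduled 38%. Arlenia agreement on 10.3: 10.2.1.1 not covered; anti-dumping (Arlenia, 10.2.1): +14%; total 38% + 14% = 52%. → 52%.
Line B: kraft paper → 10.3; coated → 10.3.1; in sheets → 10.3.1.2. Scheduled 13%. quota on 10.3 exhausted → over-quota 35%; Rothland agreement on 10.2.1.1: 10.3.1.2 not covered. → 35%.
Line C: kraft paper → 10.3; uncoated → 10.3.2; in sheets → 10.3.2.1. Scheduled 8%. quota on 10.3 exhausted → over-quota 35%; Arlenia agreement on 10.3: wholly obtained → 9% available; preferential 9%. → 9%.
Sum: 52% + 35% + 9% = 96%.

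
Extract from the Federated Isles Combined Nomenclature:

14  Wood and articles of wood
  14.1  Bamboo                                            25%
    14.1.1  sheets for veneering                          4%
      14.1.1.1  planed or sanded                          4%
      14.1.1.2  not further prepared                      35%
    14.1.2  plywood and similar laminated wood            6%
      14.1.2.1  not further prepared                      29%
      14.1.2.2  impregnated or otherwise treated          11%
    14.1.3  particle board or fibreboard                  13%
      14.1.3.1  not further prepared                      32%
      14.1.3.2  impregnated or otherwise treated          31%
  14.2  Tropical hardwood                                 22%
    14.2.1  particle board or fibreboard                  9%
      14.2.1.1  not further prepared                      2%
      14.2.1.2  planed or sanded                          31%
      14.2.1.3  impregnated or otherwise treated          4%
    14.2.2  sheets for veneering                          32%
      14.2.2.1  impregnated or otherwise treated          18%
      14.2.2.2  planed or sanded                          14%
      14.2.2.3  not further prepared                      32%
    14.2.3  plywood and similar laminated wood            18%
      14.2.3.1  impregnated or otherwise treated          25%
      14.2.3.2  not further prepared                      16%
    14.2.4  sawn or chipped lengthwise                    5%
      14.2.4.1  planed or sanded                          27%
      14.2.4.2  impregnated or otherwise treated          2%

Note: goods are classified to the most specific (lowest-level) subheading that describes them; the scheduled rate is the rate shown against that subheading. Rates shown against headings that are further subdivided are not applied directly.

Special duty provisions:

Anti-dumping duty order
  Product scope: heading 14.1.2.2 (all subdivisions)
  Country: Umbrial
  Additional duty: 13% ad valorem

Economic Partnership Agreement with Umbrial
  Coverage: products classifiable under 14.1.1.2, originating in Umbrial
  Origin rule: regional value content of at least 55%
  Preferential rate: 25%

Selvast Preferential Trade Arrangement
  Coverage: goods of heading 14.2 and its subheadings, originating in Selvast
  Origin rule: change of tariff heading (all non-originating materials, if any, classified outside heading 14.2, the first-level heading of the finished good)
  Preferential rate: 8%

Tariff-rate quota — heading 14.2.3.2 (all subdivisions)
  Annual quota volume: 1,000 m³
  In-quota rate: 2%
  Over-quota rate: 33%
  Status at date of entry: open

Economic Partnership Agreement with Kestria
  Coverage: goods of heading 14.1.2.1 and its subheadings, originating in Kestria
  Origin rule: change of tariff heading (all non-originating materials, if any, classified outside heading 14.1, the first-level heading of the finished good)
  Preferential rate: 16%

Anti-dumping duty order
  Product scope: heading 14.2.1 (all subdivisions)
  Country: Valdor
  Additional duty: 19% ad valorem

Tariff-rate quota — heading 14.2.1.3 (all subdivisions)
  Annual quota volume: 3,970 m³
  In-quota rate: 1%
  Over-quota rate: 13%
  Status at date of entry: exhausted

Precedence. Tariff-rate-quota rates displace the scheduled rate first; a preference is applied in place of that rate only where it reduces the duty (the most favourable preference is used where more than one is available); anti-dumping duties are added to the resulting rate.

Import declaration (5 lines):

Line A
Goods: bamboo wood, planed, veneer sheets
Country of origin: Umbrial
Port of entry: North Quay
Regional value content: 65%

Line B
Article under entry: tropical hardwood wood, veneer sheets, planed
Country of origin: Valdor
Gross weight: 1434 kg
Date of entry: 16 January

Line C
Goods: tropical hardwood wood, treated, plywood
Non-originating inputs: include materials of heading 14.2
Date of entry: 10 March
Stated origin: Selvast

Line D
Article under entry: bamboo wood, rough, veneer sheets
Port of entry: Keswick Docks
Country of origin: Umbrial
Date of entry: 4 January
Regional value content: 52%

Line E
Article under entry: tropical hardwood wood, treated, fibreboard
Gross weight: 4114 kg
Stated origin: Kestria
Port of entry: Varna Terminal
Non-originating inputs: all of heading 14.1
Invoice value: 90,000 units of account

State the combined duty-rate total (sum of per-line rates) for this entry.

91%

Line A: bamboo → 14.1; veneer sheets → 14.1.1; planed → 14.1.1.1. Scheduled 4%. Umbrial agreement on 14.1.1.2: 14.1.1.1 not covered. → 4%.
Line B: tropical hardwood → 14.2; veneer sheets → 14.2.2; planed → 14.2.2.2. Scheduled 14%. No special measure applies. → 14%.
Line C: tropical hardwood → 14.2; plywood → 14.2.3; treated → 14.2.3.1. Scheduled 25%. Selvast agreement on 14.2: CTH not met. → 25%.
Line D: bamboo → 14.1; veneer sheets → 14.1.1; rough → 14.1.1.2. Scheduled 35%. Umbrial agreement on 14.1.1.2: RVC < 55%. → 35%.
Line E: tropical hardwood → 14.2; fibreboard → 14.2.1; treated → 14.2.1.3. Scheduled 4%. quota on 14.2.1.3 exhausted → over-quota 13%; Kestria agreement on 14.1.2.1: 14.2.1.3 not covered. → 13%.
Sum: 4% + 14% + 25% + 35% + 13% = 91%.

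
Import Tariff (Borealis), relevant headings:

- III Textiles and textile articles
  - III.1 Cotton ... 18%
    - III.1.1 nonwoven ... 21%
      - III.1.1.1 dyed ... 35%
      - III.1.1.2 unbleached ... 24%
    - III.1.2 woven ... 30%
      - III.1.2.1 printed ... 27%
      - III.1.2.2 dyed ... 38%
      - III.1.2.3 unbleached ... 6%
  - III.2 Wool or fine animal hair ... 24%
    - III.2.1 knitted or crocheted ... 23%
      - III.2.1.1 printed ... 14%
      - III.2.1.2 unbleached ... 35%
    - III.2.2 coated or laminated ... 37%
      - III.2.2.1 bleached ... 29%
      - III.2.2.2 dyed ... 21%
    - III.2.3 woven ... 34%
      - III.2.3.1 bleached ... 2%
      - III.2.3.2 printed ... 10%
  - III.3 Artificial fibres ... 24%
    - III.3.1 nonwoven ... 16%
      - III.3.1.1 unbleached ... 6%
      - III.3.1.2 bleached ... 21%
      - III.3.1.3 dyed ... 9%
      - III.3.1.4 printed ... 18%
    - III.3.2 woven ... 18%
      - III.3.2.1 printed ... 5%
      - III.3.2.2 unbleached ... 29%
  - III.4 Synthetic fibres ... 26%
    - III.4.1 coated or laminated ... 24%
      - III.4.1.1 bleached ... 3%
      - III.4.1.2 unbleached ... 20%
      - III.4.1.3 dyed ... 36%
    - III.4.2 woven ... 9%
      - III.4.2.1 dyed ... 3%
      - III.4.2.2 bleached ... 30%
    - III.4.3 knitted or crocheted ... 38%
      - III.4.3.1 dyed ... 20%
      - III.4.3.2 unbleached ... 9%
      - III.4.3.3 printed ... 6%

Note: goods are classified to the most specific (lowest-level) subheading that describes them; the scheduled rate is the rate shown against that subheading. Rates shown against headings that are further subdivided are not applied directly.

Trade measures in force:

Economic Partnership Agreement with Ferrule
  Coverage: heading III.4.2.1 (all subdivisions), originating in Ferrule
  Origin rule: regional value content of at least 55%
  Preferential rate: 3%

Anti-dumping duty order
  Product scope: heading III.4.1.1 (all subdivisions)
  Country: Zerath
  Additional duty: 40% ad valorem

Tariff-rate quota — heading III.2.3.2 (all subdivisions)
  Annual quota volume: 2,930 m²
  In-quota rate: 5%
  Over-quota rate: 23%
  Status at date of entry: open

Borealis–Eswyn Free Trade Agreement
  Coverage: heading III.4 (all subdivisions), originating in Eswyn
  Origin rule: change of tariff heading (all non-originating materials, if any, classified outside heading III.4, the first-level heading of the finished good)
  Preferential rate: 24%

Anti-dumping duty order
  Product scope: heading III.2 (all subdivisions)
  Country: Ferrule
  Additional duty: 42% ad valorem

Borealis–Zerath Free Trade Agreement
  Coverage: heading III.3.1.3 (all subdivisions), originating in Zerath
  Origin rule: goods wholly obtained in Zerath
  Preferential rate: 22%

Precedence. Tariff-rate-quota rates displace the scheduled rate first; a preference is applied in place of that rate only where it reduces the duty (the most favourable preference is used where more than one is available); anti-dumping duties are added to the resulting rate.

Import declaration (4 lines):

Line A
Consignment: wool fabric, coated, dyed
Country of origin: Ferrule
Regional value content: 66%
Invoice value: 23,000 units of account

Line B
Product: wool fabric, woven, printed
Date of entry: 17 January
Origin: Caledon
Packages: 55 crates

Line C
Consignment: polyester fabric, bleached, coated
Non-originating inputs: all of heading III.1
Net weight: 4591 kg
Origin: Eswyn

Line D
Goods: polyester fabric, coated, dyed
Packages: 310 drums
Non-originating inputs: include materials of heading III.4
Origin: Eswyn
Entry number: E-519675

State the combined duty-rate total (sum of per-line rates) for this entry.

107%

Line A: wool → III.2; coated → III.2.2; dyed → III.2.2.2. Scheduled 21%. Ferrule agreement on III.4.2.1: III.2.2.2 not covered; anti-dumping (Ferrule, III.2): +42%; total 21% + 42% = 63%. → 63%.
Line B: wool → III.2; woven → III.2.3; printed → III.2.3.2. Scheduled 10%. quota on III.2.3.2 open → in-quota 5%. → 5%.
Line C: polyester → III.4; coated → III.4.1; bleached → III.4.1.1. Scheduled 3%. Eswyn agreement on III.4: CTH met → 24% available; preference 24% not lower than 3% → no reduction. → 3%.
Line D: polyester → III.4; coated → III.4.1; dyed → III.4.1.3. Scheduled 36%. Eswyn agreement on III.4: CTH not met. → 36%.
Sum: 63% + 5% + 3% + 36% = 107%.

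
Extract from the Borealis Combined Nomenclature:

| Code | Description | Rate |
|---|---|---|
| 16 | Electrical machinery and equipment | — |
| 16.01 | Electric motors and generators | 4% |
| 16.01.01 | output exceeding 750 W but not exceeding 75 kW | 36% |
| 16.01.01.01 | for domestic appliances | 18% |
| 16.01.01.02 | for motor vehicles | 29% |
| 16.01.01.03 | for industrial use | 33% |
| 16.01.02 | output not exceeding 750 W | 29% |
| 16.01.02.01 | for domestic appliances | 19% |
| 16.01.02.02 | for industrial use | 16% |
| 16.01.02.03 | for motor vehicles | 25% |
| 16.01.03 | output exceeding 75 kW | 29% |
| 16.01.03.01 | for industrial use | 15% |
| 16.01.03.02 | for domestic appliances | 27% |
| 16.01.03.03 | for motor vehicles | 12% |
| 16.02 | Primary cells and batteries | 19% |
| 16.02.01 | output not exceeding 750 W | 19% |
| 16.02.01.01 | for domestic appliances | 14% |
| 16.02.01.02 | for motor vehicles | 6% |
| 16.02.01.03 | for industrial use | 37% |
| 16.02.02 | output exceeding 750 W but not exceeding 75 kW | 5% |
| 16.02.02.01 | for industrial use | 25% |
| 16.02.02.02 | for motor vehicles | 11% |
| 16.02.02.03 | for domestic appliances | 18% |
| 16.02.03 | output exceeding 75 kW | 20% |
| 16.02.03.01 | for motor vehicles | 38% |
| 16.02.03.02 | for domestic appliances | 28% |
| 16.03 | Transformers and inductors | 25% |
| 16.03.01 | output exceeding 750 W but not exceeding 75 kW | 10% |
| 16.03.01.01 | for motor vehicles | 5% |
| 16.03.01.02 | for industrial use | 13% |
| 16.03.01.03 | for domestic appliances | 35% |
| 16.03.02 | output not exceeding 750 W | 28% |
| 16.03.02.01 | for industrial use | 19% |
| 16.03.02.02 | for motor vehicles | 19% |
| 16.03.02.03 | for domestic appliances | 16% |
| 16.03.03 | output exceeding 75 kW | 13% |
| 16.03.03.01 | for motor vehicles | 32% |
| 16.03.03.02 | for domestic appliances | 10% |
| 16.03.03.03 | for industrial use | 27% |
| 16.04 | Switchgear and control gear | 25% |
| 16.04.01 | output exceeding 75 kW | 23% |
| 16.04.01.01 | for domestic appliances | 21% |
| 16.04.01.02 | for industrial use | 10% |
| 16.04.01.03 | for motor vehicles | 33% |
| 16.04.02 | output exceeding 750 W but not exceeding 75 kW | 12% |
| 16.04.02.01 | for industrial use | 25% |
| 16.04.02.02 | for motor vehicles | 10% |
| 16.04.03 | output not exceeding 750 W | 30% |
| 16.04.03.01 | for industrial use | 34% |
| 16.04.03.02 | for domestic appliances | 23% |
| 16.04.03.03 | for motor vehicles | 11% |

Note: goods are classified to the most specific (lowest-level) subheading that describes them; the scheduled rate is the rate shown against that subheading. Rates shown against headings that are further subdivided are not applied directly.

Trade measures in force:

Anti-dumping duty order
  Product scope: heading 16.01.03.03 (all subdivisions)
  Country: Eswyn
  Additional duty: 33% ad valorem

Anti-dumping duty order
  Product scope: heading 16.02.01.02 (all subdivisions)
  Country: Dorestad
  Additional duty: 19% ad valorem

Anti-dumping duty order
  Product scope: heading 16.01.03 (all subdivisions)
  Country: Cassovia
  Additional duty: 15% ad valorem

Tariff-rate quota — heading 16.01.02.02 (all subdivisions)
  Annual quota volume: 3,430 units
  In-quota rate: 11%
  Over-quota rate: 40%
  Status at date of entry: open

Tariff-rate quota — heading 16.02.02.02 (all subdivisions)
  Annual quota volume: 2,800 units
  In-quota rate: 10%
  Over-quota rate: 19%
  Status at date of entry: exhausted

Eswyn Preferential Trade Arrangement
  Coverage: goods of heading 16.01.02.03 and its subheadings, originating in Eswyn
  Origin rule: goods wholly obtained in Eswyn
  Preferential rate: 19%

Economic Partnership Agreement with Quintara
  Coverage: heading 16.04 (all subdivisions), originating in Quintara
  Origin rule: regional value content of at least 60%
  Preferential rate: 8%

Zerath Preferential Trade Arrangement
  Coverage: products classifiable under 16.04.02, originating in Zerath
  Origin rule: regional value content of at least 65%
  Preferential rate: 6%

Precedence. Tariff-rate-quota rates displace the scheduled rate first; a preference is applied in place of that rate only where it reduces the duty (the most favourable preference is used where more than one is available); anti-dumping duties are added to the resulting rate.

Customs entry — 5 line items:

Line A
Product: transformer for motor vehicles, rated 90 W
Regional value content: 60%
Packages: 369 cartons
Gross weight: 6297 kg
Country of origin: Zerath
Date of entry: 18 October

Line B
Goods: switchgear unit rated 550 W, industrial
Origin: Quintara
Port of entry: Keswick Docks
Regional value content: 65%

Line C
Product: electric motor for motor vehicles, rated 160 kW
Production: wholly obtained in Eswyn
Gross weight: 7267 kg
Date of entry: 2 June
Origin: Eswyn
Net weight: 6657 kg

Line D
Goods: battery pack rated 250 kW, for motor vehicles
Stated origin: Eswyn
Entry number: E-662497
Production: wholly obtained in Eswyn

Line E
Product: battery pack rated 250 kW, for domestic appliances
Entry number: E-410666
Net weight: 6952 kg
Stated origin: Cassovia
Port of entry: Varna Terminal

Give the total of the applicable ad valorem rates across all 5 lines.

Line A: transformer → 16.03; rated 90 W → 16.03.02; for motor vehicles → 16.03.02.02. Scheduled 19%. Zerath agreement on 16.04.02: 16.03.02.02 not covered. → 19%.
Line B: switchgear unit → 16.04; rated 550 W → 16.04.03; industrial → 16.04.03.01. Scheduled 34%. Quintara agreement on 16.04: RVC ≥ 60% → 8% available; preferential 8%. → 8%.
Line C: electric motor → 16.01; rated 160 kW → 16.01.03; for motor vehicles → 16.01.03.03. Scheduled 12%. Eswyn agreement on 16.01.02.03: 16.01.03.03 not covered; anti-dumping (Eswyn, 16.01.03.03): +33%; total 12% + 33% = 45%. → 45%.
Line D: battery pack → 16.02; rated 250 kW → 16.02.03; for motor vehicles → 16.02.03.01. Scheduled 38%. Eswyn agreement on 16.01.02.03: 16.02.03.01 not covered. → 38%.
Line E: battery pack → 16.02; rated 250 kW → 16.02.03; for domestic appliances → 16.02.03.02. Scheduled 28%. No special measure applies. → 28%.
Sum: 19% + 8% + 45% + 38% + 28% = 138%.

138%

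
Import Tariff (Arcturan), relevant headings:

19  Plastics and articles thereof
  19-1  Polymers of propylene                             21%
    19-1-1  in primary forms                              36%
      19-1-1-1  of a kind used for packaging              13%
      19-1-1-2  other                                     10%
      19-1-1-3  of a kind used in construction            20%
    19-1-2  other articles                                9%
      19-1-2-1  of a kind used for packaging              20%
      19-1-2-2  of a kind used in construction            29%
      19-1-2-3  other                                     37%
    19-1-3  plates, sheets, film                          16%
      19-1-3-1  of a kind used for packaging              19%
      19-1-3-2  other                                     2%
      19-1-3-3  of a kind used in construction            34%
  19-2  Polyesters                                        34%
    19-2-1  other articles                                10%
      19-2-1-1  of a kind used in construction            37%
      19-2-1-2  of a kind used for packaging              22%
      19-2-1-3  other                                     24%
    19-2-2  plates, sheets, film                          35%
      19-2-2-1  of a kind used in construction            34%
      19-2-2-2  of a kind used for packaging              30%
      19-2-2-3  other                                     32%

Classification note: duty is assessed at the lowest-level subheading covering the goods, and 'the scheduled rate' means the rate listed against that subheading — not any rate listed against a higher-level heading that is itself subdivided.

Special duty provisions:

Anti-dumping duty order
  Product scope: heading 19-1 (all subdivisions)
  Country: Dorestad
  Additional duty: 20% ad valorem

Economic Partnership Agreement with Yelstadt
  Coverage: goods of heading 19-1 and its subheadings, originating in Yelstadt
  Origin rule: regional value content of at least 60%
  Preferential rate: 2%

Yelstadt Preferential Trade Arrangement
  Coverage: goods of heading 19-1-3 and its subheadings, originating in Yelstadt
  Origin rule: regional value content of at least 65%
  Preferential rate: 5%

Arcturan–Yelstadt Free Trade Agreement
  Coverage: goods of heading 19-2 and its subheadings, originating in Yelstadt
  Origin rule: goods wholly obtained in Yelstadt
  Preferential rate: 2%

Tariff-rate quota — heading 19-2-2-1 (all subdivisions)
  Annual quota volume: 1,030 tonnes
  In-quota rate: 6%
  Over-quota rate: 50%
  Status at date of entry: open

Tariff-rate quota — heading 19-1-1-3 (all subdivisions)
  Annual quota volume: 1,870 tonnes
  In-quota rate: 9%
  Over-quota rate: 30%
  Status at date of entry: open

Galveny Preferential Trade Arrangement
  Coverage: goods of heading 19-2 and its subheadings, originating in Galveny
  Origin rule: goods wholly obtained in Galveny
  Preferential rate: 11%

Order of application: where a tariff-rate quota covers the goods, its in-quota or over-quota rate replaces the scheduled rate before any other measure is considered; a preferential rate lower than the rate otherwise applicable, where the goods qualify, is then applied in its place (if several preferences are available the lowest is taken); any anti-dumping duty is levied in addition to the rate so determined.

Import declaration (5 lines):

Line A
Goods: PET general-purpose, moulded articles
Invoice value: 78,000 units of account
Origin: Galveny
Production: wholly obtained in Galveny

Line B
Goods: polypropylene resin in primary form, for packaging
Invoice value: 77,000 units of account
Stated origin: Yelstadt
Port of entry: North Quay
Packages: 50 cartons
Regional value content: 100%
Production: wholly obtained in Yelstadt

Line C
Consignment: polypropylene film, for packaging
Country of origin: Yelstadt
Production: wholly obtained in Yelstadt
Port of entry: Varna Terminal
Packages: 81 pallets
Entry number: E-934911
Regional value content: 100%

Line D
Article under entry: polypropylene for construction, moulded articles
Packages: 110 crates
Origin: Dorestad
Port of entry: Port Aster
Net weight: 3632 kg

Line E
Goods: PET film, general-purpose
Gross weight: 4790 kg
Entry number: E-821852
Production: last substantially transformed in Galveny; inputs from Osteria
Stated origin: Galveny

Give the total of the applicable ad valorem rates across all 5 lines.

Line A: PET → 19-2; moulded articles → 19-2-1; general-purpose → 19-2-1-3. Scheduled 24%. Galveny agreement on 19-2: wholly obtained → 11% available; preferential 11%. → 11%.
Line B: polypropylene → 19-1; resin in primary form → 19-1-1; for packaging → 19-1-1-1. Scheduled 13%. Yelstadt agreement on 19-1: RVC ≥ 60% → 2% available; Yelstadt agreement on 19-1-3: 19-1-1-1 not covered; Yelstadt agreement on 19-2: 19-1-1-1 not covered; preferential 2%. → 2%.
Line C: polypropylene → 19-1; film → 19-1-3; for packaging → 19-1-3-1. Scheduled 19%. Yelstadt agreement on 19-1: RVC ≥ 60% → 2% available; Yelstadt agreement on 19-1-3: RVC ≥ 65% → 5% available; Yelstadt agreement on 19-2: 19-1-3-1 not covered; preferential 2%. → 2%.
Line D: polypropylene → 19-1; moulded articles → 19-1-2; for construction → 19-1-2-2. Scheduled 29%. anti-dumping (Dorestad, 19-1): +20%; total 29% + 20% = 49%. → 49%.
Line E: PET → 19-2; film → 19-2-2; general-purpose → 19-2-2-3. Scheduled 32%. Galveny agreement on 19-2: not wholly obtained. → 32%.
Sum: 11% + 2% + 2% + 49% + 32% = 96%.

96%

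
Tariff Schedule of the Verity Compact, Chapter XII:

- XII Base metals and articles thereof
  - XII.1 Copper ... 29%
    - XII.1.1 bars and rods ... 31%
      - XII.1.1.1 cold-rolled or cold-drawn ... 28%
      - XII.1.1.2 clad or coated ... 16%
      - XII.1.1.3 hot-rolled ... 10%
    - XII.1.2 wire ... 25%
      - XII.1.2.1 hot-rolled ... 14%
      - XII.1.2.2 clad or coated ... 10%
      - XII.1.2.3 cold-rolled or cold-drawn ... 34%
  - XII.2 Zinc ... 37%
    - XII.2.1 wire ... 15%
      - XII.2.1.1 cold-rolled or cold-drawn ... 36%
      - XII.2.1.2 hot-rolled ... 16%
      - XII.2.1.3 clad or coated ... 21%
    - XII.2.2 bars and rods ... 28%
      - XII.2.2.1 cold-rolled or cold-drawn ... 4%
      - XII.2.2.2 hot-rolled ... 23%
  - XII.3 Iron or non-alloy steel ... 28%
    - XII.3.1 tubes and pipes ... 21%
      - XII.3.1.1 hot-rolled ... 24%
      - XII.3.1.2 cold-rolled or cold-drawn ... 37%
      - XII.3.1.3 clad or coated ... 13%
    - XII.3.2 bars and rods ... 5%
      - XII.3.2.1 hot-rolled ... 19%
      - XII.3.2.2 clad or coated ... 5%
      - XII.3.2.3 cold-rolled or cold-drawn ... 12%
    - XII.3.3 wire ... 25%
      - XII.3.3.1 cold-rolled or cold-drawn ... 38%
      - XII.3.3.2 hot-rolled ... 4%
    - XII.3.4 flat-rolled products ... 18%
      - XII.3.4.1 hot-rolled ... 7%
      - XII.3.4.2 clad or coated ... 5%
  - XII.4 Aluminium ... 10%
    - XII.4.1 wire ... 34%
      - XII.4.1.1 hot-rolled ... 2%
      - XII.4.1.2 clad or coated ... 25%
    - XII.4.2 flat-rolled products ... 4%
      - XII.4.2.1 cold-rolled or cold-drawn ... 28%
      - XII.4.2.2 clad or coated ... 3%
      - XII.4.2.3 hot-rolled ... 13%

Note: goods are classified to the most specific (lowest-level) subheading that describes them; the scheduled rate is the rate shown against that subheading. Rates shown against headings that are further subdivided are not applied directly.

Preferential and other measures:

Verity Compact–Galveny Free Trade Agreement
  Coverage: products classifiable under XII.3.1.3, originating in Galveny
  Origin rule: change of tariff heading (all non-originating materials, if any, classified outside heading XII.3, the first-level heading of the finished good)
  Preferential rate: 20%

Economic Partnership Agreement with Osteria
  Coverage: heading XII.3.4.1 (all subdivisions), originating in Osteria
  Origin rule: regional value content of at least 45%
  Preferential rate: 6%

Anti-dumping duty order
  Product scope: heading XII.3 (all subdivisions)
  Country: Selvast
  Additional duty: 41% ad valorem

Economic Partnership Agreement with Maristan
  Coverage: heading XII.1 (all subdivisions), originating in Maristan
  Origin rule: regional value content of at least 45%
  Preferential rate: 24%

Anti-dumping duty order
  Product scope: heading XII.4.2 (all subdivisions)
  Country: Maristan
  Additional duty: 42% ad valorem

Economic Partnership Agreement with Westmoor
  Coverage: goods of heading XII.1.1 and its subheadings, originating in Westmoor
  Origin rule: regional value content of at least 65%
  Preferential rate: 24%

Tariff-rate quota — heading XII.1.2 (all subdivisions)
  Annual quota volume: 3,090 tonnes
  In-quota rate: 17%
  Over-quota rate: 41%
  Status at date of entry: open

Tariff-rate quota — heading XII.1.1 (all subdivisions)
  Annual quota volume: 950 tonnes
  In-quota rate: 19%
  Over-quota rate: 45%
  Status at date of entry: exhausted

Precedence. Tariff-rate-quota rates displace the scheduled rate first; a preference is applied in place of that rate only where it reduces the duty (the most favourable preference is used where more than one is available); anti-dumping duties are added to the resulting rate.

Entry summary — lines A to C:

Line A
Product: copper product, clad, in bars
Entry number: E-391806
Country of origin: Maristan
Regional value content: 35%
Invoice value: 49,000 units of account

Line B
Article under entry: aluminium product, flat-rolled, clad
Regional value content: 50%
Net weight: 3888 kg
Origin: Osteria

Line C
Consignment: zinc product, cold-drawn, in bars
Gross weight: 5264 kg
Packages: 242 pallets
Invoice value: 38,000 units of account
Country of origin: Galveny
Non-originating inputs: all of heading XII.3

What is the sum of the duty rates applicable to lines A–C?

Line A: copper → XII.1; in bars → XII.1.1; clad → XII.1.1.2. Scheduled 16%. quota on XII.1.1 exhausted → over-quota 45%; Maristan agreement on XII.1: RVC < 45%. → 45%.
Line B: aluminium → XII.4; flat-rolled → XII.4.2; clad → XII.4.2.2. Scheduled 3%. Osteria agreement on XII.3.4.1: XII.4.2.2 not covered. → 3%.
Line C: zinc → XII.2; in bars → XII.2.2; cold-drawn → XII.2.2.1. Scheduled 4%. Galveny agreement on XII.3.1.3: XII.2.2.1 not covered. → 4%.
Sum: 45% + 3% + 4% = 52%.

52%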